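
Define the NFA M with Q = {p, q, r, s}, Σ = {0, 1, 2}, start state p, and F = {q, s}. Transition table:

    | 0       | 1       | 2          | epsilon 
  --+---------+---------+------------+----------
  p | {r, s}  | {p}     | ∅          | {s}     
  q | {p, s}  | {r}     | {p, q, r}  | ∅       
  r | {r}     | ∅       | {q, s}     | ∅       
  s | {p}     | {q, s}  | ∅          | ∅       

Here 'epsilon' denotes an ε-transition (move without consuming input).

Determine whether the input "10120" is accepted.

Start: ε-closure({p}) = {p, s}.
Read '1': p→{p}, s→{q, s}; now {p, q, s}.
Read '0': p→{r, s}, q→{p, s}, s→{p}; now {p, r, s}.
Read '1': p→{p}, r→∅, s→{q, s}; now {p, q, s}.
Read '2': p→∅, q→{p, q, r}, s→∅; union {p, q, r}; ε-closure = {p, q, r, s}.
Read '0': p→{r, s}, q→{p, s}, r→{r}, s→{p}; now {p, r, s}.
The final set {p, r, s} contains the accepting state s.

Yes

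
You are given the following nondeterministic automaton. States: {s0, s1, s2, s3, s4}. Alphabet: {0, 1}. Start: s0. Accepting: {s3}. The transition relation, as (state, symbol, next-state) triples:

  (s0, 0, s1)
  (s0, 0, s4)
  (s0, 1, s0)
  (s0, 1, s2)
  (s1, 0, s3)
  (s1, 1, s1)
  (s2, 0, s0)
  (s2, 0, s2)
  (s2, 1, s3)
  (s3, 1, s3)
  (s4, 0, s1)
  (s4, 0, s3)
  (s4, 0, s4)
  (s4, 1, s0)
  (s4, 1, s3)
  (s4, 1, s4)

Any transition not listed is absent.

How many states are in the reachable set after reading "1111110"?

4

Start in {s0}.
Read '1': {s0} → {s0, s2}.
Read '1': {s0, s2} → {s0, s2, s3}.
Read '1': {s0, s2, s3} → {s0, s2, s3}.
Read '1': {s0, s2, s3} → {s0, s2, s3}.
Read '1': {s0, s2, s3} → {s0, s2, s3}.
Read '1': {s0, s2, s3} → {s0, s2, s3}.
Read '0': {s0, s2, s3} → {s0, s1, s2, s4}.
That set has 4 states.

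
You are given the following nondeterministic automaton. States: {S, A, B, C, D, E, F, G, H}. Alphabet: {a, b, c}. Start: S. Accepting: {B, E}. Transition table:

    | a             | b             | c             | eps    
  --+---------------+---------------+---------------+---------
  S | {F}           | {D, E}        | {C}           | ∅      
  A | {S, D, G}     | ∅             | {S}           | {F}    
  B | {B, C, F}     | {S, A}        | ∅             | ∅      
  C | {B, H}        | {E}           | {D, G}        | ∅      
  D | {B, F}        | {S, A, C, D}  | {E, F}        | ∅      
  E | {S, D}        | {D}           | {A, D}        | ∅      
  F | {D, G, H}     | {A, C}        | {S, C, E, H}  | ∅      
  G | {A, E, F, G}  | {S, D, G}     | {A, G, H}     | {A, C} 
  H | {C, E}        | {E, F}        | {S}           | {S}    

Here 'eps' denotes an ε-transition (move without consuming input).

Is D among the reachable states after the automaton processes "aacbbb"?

Start in {S}.
Read 'a': {S} → {F}.
Read 'a': {F} → {S, A, C, D, F, G, H}.
Read 'c': {S, A, C, D, F, G, H} → {S, A, C, D, E, F, G, H}.
Read 'b': {S, A, C, D, E, F, G, H} → {S, A, C, D, E, F, G}.
Read 'b': {S, A, C, D, E, F, G} → {S, A, C, D, E, F, G}.
Read 'b': {S, A, C, D, E, F, G} → {S, A, C, D, E, F, G}.
State D is in {S, A, C, D, E, F, G}.

Yes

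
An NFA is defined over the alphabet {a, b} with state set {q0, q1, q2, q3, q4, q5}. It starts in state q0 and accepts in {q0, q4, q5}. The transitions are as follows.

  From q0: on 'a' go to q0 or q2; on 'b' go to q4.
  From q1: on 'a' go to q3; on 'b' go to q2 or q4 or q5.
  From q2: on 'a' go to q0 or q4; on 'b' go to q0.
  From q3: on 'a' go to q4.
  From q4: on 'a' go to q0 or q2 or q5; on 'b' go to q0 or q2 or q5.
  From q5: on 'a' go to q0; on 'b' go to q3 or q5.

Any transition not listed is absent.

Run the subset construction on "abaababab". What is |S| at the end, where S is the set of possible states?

Start in {q0}.
Read 'a': {q0} → {q0, q2}.
Read 'b': {q0, q2} → {q0, q4}.
Read 'a': {q0, q4} → {q0, q2, q5}.
Read 'a': {q0, q2, q5} → {q0, q2, q4}.
Read 'b': {q0, q2, q4} → {q0, q2, q4, q5}.
Read 'a': {q0, q2, q4, q5} → {q0, q2, q4, q5}.
Read 'b': {q0, q2, q4, q5} → {q0, q2, q3, q4, q5}.
Read 'a': {q0, q2, q3, q4, q5} → {q0, q2, q4, q5}.
Read 'b': {q0, q2, q4, q5} → {q0, q2, q3, q4, q5}.
That set has 5 states.

5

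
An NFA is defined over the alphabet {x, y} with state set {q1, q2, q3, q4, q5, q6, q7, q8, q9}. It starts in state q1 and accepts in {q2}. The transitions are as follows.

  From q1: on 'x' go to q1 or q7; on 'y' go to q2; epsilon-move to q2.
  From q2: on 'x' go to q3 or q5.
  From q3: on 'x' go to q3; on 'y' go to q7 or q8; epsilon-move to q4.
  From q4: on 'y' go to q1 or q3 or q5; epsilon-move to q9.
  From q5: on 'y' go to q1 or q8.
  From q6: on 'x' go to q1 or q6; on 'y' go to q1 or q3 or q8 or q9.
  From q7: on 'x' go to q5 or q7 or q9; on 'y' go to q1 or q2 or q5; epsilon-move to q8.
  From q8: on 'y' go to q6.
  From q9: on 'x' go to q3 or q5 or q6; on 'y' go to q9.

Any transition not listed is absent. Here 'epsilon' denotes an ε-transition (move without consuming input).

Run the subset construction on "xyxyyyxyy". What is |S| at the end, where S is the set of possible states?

Start: ε-closure({q1}) = {q1, q2}.
Read 'x': {q1, q2} → {q1, q2, q3, q4, q5, q7, q8, q9}.
Read 'y': {q1, q2, q3, q4, q5, q7, q8, q9} → {q1, q2, q3, q4, q5, q6, q7, q8, q9}.
Read 'x': {q1, q2, q3, q4, q5, q6, q7, q8, q9} → {q1, q2, q3, q4, q5, q6, q7, q8, q9}.
Read 'y': {q1, q2, q3, q4, q5, q6, q7, q8, q9} → {q1, q2, q3, q4, q5, q6, q7, q8, q9}.
Read 'y': {q1, q2, q3, q4, q5, q6, q7, q8, q9} → {q1, q2, q3, q4, q5, q6, q7, q8, q9}.
Read 'y': {q1, q2, q3, q4, q5, q6, q7, q8, q9} → {q1, q2, q3, q4, q5, q6, q7, q8, q9}.
Read 'x': {q1, q2, q3, q4, q5, q6, q7, q8, q9} → {q1, q2, q3, q4, q5, q6, q7, q8, q9}.
Read 'y': {q1, q2, q3, q4, q5, q6, q7, q8, q9} → {q1, q2, q3, q4, q5, q6, q7, q8, q9}.
Read 'y': {q1, q2, q3, q4, q5, q6, q7, q8, q9} → {q1, q2, q3, q4, q5, q6, q7, q8, q9}.
That set has 9 states.

9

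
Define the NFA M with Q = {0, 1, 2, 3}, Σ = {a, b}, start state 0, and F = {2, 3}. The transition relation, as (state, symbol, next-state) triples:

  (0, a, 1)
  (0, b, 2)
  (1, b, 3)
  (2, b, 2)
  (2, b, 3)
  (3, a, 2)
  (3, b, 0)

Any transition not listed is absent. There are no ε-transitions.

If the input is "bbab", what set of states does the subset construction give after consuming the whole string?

{2, 3}

Start in {0}.
Read 'b': 0→{2}; now {2}.
Read 'b': 2→{2, 3}; now {2, 3}.
Read 'a': 2→∅, 3→{2}; now {2}.
Read 'b': 2→{2, 3}; now {2, 3}.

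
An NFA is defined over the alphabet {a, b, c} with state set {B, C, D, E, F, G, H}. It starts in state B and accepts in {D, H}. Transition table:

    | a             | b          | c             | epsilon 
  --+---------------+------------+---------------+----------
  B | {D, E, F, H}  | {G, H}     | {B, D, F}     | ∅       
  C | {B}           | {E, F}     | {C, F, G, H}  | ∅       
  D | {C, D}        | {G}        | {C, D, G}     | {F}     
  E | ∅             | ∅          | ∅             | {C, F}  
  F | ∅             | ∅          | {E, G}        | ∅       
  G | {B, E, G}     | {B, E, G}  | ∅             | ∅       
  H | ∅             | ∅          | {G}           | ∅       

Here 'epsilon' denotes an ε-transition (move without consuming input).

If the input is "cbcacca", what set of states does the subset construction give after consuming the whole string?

Start in {B}.
Read 'c': B→{B, D, F}; now {B, D, F}.
Read 'b': B→{G, H}, D→{G}, F→∅; now {G, H}.
Read 'c': G→∅, H→{G}; now {G}.
Read 'a': G→{B, E, G}; union {B, E, G}; ε-closure = {B, C, E, F, G}.
Read 'c': B→{B, D, F}, C→{C, F, G, H}, E→∅, F→{E, G}, G→∅; now {B, C, D, E, F, G, H}.
Read 'c': B→{B, D, F}, C→{C, F, G, H}, D→{C, D, G}, E→∅, F→{E, G}, G→∅, H→{G}; now {B, C, D, E, F, G, H}.
Read 'a': B→{D, E, F, H}, C→{B}, D→{C, D}, E→∅, F→∅, G→{B, E, G}, H→∅; now {B, C, D, E, F, G, H}.

{B, C, D, E, F, G, H}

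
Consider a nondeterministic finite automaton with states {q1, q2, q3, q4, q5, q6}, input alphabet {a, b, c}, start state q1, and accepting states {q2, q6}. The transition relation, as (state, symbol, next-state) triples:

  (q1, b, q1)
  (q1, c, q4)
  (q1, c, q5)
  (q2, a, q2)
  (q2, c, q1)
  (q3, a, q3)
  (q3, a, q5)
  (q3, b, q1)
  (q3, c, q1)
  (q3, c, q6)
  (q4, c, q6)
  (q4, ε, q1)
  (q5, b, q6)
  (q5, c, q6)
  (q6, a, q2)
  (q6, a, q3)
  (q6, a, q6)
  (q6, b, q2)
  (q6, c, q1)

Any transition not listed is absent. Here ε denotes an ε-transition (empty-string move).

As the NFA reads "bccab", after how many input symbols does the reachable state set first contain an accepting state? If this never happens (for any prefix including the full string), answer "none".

3

Start in {q1}.
Read 'b': q1→{q1}; now {q1}.
Read 'c': q1→{q4, q5}; union {q4, q5}; ε-closure = {q1, q4, q5}.
Read 'c': q1→{q4, q5}, q4→{q6}, q5→{q6}; union {q4, q5, q6}; ε-closure = {q1, q4, q5, q6}.
None of the earlier sets intersect F, but {q1, q4, q5, q6} does.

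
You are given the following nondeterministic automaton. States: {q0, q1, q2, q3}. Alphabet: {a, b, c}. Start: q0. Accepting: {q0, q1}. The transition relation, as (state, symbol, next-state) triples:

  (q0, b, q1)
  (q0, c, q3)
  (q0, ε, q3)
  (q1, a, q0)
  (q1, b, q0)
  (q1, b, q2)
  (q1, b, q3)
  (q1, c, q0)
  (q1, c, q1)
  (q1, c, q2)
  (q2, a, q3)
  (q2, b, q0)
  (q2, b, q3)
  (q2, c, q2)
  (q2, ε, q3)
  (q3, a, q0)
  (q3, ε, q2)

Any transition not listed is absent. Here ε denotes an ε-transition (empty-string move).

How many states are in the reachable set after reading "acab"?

4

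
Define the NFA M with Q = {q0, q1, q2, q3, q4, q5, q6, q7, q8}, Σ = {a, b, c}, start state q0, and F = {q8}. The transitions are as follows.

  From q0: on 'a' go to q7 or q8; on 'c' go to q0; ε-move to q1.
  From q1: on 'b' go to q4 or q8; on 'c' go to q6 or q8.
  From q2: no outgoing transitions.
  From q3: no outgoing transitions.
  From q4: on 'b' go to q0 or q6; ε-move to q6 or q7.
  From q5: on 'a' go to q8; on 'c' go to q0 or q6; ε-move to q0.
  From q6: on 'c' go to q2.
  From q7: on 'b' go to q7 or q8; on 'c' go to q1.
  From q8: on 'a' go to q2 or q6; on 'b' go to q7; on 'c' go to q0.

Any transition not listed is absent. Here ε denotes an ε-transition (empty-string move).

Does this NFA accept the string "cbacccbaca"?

No

Start: ε-closure({q0}) = {q0, q1}.
Read 'c': {q0, q1} → {q0, q1, q6, q8}.
Read 'b': {q0, q1, q6, q8} → {q4, q6, q7, q8}.
Read 'a': {q4, q6, q7, q8} → {q2, q6}.
Read 'c': {q2, q6} → {q2}.
Read 'c': {q2} → ∅.
The set is empty and remains empty for the remaining 5 symbols.
The final set ∅ contains no accepting state.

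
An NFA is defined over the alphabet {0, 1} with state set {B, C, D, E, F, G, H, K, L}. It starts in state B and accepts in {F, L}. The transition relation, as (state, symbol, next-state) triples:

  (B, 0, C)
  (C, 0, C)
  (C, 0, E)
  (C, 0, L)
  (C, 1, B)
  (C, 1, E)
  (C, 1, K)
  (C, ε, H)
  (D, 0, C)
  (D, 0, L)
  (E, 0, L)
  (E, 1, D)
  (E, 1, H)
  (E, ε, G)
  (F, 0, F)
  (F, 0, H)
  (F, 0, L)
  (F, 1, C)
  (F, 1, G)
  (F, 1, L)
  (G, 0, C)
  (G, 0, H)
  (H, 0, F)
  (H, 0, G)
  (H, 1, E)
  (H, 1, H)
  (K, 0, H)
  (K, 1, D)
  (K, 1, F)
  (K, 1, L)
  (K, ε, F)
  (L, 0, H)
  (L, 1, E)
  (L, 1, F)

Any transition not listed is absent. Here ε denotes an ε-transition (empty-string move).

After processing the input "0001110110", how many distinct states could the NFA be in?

Start in {B}.
Read '0': B→{C}; union {C}; ε-closure = {C, H}.
Read '0': C→{C, E, L}, H→{F, G}; union {C, E, F, G, L}; ε-closure = {C, E, F, G, H, L}.
Read '0': C→{C, E, L}, E→{L}, F→{F, H, L}, G→{C, H}, H→{F, G}, L→{H}; now {C, E, F, G, H, L}.
Read '1': C→{B, E, K}, E→{D, H}, F→{C, G, L}, G→∅, H→{E, H}, L→{E, F}; now {B, C, D, E, F, G, H, K, L}.
Read '1': B→∅, C→{B, E, K}, D→∅, E→{D, H}, F→{C, G, L}, G→∅, H→{E, H}, K→{D, F, L}, L→{E, F}; now {B, C, D, E, F, G, H, K, L}.
Read '1': B→∅, C→{B, E, K}, D→∅, E→{D, H}, F→{C, G, L}, G→∅, H→{E, H}, K→{D, F, L}, L→{E, F}; now {B, C, D, E, F, G, H, K, L}.
Read '0': B→{C}, C→{C, E, L}, D→{C, L}, E→{L}, F→{F, H, L}, G→{C, H}, H→{F, G}, K→{H}, L→{H}; now {C, E, F, G, H, L}.
Read '1': C→{B, E, K}, E→{D, H}, F→{C, G, L}, G→∅, H→{E, H}, L→{E, F}; now {B, C, D, E, F, G, H, K, L}.
Read '1': B→∅, C→{B, E, K}, D→∅, E→{D, H}, F→{C, G, L}, G→∅, H→{E, H}, K→{D, F, L}, L→{E, F}; now {B, C, D, E, F, G, H, K, L}.
Read '0': B→{C}, C→{C, E, L}, D→{C, L}, E→{L}, F→{F, H, L}, G→{C, H}, H→{F, G}, K→{H}, L→{H}; now {C, E, F, G, H, L}.
That set has 6 states.

6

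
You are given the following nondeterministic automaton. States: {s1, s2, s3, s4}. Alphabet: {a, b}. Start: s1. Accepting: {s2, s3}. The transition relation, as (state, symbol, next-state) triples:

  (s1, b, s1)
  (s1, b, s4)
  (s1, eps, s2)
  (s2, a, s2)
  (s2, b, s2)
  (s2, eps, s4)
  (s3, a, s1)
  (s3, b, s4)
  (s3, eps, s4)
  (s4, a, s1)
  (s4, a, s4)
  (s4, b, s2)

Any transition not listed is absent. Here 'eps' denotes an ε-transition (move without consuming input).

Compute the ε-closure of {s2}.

{s2, s4}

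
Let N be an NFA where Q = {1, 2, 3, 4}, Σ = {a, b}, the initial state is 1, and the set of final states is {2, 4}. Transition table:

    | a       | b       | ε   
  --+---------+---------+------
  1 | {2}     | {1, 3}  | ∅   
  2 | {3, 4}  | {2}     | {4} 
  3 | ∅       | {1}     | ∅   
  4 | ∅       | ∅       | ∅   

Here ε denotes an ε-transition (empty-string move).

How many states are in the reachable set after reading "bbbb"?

Start in {1}.
Read 'b': 1→{1, 3}; now {1, 3}.
Read 'b': 1→{1, 3}, 3→{1}; now {1, 3}.
Read 'b': 1→{1, 3}, 3→{1}; now {1, 3}.
Read 'b': 1→{1, 3}, 3→{1}; now {1, 3}.
That set has 2 states.

2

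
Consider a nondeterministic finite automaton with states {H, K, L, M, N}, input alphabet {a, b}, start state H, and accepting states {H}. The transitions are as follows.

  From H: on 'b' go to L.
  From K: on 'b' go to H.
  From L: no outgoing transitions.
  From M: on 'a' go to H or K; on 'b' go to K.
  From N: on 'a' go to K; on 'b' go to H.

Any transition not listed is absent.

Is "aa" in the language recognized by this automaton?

No

Start in {H}.
Read 'a': H→∅; now ∅.
The set is empty and remains empty for the remaining 1 symbol.
The final set ∅ contains no accepting state.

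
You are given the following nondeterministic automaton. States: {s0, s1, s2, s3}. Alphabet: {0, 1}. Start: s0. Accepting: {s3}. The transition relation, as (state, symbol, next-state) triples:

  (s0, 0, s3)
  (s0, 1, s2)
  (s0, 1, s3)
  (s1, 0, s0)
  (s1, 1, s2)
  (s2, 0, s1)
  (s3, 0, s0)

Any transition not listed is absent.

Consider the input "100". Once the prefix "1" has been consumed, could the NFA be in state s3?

Start in {s0}.
Read '1': s0→{s2, s3}; now {s2, s3}.
State s3 is in {s2, s3}.

Yes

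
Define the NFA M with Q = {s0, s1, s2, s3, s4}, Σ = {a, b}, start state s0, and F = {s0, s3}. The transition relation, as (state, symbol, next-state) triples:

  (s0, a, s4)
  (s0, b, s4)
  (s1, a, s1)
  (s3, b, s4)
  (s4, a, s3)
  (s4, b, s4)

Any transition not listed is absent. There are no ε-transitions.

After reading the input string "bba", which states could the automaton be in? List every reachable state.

Start in {s0}.
Read 'b': {s0} → {s4}.
Read 'b': {s4} → {s4}.
Read 'a': {s4} → {s3}.

{s3}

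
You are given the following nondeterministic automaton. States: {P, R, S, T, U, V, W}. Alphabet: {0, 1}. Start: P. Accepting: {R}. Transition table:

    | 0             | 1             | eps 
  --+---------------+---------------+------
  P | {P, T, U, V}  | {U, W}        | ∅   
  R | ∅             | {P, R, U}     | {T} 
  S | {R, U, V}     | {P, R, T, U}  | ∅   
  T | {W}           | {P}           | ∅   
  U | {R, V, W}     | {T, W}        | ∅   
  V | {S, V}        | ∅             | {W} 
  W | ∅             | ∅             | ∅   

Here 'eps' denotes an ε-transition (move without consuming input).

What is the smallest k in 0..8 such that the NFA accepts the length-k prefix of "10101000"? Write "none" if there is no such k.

2

Start in {P}.
Read '1': {P} → {U, W}.
Read '0': {U, W} → {R, T, V, W}.
None of the earlier sets intersect F, but {R, T, V, W} does.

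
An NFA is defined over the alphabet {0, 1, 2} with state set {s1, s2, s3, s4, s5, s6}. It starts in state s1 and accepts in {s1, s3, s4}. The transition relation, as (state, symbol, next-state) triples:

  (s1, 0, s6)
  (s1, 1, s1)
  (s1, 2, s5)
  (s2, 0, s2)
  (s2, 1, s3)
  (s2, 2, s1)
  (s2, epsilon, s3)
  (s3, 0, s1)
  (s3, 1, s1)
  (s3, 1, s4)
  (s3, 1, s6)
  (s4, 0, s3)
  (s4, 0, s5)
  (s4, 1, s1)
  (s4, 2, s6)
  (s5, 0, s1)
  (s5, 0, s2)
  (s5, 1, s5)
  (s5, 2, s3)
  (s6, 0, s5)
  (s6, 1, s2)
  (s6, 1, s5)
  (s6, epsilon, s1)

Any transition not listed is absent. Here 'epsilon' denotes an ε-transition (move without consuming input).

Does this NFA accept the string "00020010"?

Yes

Start in {s1}.
Read '0': {s1} → {s1, s6}.
Read '0': {s1, s6} → {s1, s5, s6}.
Read '0': {s1, s5, s6} → {s1, s2, s3, s5, s6}.
Read '2': {s1, s2, s3, s5, s6} → {s1, s3, s5}.
Read '0': {s1, s3, s5} → {s1, s2, s3, s6}.
Read '0': {s1, s2, s3, s6} → {s1, s2, s3, s5, s6}.
Read '1': {s1, s2, s3, s5, s6} → {s1, s2, s3, s4, s5, s6}.
Read '0': {s1, s2, s3, s4, s5, s6} → {s1, s2, s3, s5, s6}.
The final set {s1, s2, s3, s5, s6} contains the accepting states s1, s3.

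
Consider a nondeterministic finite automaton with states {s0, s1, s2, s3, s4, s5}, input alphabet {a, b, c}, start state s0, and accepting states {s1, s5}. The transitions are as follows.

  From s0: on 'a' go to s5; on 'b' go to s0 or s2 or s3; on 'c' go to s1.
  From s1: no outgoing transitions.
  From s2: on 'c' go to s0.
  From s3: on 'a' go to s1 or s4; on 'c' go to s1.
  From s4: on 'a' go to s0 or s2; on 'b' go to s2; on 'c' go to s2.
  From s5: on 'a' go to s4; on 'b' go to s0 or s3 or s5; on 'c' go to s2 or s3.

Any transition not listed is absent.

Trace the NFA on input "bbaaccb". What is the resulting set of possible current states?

Start in {s0}.
Read 'b': {s0} → {s0, s2, s3}.
Read 'b': {s0, s2, s3} → {s0, s2, s3}.
Read 'a': {s0, s2, s3} → {s1, s4, s5}.
Read 'a': {s1, s4, s5} → {s0, s2, s4}.
Read 'c': {s0, s2, s4} → {s0, s1, s2}.
Read 'c': {s0, s1, s2} → {s0, s1}.
Read 'b': {s0, s1} → {s0, s2, s3}.

{s0, s2, s3}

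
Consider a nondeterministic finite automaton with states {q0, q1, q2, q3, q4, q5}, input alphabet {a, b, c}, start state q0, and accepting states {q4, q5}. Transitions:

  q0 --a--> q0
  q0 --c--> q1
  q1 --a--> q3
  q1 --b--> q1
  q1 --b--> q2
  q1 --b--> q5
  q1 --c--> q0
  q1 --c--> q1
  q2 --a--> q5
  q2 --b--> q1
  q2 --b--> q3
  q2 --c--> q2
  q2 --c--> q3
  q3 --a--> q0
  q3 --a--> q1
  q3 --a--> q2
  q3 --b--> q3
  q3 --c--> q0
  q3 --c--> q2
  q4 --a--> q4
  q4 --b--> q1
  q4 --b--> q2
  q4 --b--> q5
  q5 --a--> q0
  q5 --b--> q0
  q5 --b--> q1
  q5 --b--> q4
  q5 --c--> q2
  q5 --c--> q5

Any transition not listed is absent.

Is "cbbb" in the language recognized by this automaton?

Yes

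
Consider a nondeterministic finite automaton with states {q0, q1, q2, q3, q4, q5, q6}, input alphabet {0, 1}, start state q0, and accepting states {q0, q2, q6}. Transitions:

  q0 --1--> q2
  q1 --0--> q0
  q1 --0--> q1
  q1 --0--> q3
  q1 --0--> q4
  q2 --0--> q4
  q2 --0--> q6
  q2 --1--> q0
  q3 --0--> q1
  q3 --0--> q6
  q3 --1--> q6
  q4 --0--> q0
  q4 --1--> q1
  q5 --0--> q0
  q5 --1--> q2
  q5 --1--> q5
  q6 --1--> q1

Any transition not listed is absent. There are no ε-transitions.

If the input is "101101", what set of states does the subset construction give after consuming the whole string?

∅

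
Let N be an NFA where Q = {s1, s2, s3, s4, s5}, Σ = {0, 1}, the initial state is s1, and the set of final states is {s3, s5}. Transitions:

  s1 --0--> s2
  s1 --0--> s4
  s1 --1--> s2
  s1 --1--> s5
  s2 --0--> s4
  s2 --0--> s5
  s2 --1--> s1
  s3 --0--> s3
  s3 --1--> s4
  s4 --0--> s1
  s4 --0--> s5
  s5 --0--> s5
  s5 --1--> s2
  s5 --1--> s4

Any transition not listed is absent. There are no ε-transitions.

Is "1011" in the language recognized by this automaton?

Start in {s1}.
Read '1': {s1} → {s2, s5}.
Read '0': {s2, s5} → {s4, s5}.
Read '1': {s4, s5} → {s2, s4}.
Read '1': {s2, s4} → {s1}.
The final set {s1} contains no accepting state.

No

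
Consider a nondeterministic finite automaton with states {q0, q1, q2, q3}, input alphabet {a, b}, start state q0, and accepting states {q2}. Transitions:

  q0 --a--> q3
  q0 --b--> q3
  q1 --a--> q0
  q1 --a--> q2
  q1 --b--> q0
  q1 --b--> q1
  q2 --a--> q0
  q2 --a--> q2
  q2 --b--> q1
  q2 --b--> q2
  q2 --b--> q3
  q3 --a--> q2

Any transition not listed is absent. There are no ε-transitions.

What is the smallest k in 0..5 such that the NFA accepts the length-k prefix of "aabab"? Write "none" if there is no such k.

Start in {q0}.
Read 'a': {q0} → {q3}.
Read 'a': {q3} → {q2}.
None of the earlier sets intersect F, but {q2} does.

2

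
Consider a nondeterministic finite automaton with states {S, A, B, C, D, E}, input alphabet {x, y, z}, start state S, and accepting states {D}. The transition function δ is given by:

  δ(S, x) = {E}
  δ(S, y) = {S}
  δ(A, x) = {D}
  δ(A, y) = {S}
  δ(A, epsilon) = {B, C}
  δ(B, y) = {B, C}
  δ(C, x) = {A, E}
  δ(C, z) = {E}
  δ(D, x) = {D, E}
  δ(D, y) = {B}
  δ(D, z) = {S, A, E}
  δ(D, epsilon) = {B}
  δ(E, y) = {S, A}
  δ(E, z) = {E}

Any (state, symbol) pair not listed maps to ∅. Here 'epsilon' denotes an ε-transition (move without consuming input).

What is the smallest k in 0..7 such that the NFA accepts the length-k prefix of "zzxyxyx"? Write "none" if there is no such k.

Start in {S}.
Read 'z': {S} → ∅.
The set is empty and remains empty for the remaining 6 symbols.
No reachable set along the way intersects F.

none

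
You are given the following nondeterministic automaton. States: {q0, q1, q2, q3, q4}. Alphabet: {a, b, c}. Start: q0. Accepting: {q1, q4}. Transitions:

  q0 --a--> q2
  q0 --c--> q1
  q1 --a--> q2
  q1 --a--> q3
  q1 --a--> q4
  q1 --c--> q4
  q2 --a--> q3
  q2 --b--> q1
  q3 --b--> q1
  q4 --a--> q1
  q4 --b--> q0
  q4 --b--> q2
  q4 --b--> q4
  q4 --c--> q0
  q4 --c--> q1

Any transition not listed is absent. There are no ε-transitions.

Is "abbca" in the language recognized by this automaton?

No

Start in {q0}.
Read 'a': {q0} → {q2}.
Read 'b': {q2} → {q1}.
Read 'b': {q1} → ∅.
The set is empty and remains empty for the remaining 2 symbols.
The final set ∅ contains no accepting state.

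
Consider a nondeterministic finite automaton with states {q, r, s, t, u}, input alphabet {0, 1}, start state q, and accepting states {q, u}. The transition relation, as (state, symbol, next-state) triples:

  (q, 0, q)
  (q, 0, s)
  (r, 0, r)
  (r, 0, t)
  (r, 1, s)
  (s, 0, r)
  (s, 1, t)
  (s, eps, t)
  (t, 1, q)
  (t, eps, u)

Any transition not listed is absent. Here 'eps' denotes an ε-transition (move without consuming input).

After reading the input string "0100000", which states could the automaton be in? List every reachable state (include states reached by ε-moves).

{q, r, s, t, u}

Start in {q}.
Read '0': q→{q, s}; union {q, s}; ε-closure = {q, s, t, u}.
Read '1': q→∅, s→{t}, t→{q}, u→∅; union {q, t}; ε-closure = {q, t, u}.
Read '0': q→{q, s}, t→∅, u→∅; union {q, s}; ε-closure = {q, s, t, u}.
Read '0': q→{q, s}, s→{r}, t→∅, u→∅; union {q, r, s}; ε-closure = {q, r, s, t, u}.
Read '0': q→{q, s}, r→{r, t}, s→{r}, t→∅, u→∅; union {q, r, s, t}; ε-closure = {q, r, s, t, u}.
Read '0': q→{q, s}, r→{r, t}, s→{r}, t→∅, u→∅; union {q, r, s, t}; ε-closure = {q, r, s, t, u}.
Read '0': q→{q, s}, r→{r, t}, s→{r}, t→∅, u→∅; union {q, r, s, t}; ε-closure = {q, r, s, t, u}.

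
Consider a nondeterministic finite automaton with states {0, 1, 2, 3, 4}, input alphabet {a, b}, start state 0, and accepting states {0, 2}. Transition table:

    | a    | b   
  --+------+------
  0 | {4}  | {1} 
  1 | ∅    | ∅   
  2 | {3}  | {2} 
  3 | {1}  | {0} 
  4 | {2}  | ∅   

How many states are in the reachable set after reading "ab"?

Start in {0}.
Read 'a': 0→{4}; now {4}.
Read 'b': 4→∅; now ∅.
That set has 0 states.

0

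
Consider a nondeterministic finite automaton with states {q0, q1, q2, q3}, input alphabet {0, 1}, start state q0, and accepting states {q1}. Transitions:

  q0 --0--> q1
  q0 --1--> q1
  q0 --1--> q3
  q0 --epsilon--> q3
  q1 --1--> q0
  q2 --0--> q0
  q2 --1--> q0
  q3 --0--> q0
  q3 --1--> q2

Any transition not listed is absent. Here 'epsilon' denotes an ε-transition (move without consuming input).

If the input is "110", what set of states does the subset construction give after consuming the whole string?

{q0, q1, q3}

Start: ε-closure({q0}) = {q0, q3}.
Read '1': q0→{q1, q3}, q3→{q2}; now {q1, q2, q3}.
Read '1': q1→{q0}, q2→{q0}, q3→{q2}; union {q0, q2}; ε-closure = {q0, q2, q3}.
Read '0': q0→{q1}, q2→{q0}, q3→{q0}; union {q0, q1}; ε-closure = {q0, q1, q3}.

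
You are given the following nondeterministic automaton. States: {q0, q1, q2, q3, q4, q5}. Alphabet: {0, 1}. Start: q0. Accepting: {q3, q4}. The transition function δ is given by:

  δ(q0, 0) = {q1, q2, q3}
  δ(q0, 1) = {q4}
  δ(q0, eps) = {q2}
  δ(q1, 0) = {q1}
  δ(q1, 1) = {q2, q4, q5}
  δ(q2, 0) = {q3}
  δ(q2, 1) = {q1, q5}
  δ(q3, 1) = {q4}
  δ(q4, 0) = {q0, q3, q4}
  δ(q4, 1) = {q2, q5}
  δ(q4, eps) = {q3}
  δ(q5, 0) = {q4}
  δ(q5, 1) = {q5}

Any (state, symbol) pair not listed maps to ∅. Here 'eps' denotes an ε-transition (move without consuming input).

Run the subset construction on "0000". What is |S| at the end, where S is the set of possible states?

1

Start: ε-closure({q0}) = {q0, q2}.
Read '0': q0→{q1, q2, q3}, q2→{q3}; now {q1, q2, q3}.
Read '0': q1→{q1}, q2→{q3}, q3→∅; now {q1, q3}.
Read '0': q1→{q1}, q3→∅; now {q1}.
Read '0': q1→{q1}; now {q1}.
That set has 1 state.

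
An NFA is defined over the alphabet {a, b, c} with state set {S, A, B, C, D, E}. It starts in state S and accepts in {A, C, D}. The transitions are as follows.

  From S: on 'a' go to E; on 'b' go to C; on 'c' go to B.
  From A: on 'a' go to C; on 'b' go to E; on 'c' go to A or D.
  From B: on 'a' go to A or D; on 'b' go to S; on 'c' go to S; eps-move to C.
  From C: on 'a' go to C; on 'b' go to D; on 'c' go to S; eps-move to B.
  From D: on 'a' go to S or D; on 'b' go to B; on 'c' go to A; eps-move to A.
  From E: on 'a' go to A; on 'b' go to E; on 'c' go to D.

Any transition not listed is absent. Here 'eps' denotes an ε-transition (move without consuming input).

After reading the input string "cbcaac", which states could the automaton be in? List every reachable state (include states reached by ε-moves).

{S, A, B, C, D}

Start in {S}.
Read 'c': {S} → {B, C}.
Read 'b': {B, C} → {S, A, D}.
Read 'c': {S, A, D} → {A, B, C, D}.
Read 'a': {A, B, C, D} → {S, A, B, C, D}.
Read 'a': {S, A, B, C, D} → {S, A, B, C, D, E}.
Read 'c': {S, A, B, C, D, E} → {S, A, B, C, D}.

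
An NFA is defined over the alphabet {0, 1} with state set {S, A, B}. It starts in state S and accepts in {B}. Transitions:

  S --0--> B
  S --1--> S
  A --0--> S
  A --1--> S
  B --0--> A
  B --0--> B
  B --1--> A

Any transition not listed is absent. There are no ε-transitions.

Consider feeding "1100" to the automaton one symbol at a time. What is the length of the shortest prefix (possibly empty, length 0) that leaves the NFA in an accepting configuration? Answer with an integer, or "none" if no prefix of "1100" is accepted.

3

Start in {S}.
Read '1': S→{S}; now {S}.
Read '1': S→{S}; now {S}.
Read '0': S→{B}; now {B}.
None of the earlier sets intersect F, but {B} does.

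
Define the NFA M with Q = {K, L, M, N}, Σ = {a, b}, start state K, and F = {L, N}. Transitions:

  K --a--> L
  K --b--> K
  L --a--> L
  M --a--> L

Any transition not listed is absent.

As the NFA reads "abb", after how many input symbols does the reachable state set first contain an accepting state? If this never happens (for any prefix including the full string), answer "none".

Start in {K}.
Read 'a': {K} → {L}.
None of the earlier sets intersect F, but {L} does.

1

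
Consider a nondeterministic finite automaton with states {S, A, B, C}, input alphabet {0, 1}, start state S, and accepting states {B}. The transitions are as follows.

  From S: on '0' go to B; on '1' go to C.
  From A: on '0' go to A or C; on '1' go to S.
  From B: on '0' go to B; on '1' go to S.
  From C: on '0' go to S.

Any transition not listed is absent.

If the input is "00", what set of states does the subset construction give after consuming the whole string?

Start in {S}.
Read '0': {S} → {B}.
Read '0': {B} → {B}.

{B}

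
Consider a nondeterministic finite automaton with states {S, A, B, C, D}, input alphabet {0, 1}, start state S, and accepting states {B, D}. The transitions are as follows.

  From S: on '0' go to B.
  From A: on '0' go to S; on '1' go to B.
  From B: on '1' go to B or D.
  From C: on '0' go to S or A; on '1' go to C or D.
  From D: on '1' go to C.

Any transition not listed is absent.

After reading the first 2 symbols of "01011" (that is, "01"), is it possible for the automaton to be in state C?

No

Start in {S}.
Read '0': {S} → {B}.
Read '1': {B} → {B, D}.
State C is not in {B, D}.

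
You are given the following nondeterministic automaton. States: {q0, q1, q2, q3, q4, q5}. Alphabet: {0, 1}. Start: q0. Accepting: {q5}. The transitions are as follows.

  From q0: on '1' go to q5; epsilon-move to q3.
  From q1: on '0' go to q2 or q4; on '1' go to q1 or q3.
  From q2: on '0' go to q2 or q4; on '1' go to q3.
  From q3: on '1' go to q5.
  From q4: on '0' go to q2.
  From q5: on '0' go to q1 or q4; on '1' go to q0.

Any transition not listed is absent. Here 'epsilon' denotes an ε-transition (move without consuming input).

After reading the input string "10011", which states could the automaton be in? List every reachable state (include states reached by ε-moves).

Start: ε-closure({q0}) = {q0, q3}.
Read '1': {q0, q3} → {q5}.
Read '0': {q5} → {q1, q4}.
Read '0': {q1, q4} → {q2, q4}.
Read '1': {q2, q4} → {q3}.
Read '1': {q3} → {q5}.

{q5}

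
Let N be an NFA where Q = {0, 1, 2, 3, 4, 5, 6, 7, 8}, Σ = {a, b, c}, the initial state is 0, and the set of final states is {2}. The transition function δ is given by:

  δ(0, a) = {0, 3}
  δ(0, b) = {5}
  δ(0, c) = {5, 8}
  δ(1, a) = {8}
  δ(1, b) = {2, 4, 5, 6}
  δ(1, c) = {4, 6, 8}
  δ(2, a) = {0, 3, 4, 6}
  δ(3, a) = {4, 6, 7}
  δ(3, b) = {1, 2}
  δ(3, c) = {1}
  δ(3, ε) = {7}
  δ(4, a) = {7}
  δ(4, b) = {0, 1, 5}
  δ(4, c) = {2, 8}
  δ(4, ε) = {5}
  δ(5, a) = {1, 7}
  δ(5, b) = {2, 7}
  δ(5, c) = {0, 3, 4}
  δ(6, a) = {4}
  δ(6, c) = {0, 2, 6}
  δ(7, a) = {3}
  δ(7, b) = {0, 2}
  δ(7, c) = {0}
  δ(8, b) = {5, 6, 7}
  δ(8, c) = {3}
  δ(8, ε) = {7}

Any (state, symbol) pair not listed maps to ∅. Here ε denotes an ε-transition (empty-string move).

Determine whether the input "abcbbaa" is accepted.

No

Start in {0}.
Read 'a': {0} → {0, 3, 7}.
Read 'b': {0, 3, 7} → {0, 1, 2, 5}.
Read 'c': {0, 1, 2, 5} → {0, 3, 4, 5, 6, 7, 8}.
Read 'b': {0, 3, 4, 5, 6, 7, 8} → {0, 1, 2, 5, 6, 7}.
Read 'b': {0, 1, 2, 5, 6, 7} → {0, 2, 4, 5, 6, 7}.
Read 'a': {0, 2, 4, 5, 6, 7} → {0, 1, 3, 4, 5, 6, 7}.
Read 'a': {0, 1, 3, 4, 5, 6, 7} → {0, 1, 3, 4, 5, 6, 7, 8}.
The final set {0, 1, 3, 4, 5, 6, 7, 8} contains no accepting state.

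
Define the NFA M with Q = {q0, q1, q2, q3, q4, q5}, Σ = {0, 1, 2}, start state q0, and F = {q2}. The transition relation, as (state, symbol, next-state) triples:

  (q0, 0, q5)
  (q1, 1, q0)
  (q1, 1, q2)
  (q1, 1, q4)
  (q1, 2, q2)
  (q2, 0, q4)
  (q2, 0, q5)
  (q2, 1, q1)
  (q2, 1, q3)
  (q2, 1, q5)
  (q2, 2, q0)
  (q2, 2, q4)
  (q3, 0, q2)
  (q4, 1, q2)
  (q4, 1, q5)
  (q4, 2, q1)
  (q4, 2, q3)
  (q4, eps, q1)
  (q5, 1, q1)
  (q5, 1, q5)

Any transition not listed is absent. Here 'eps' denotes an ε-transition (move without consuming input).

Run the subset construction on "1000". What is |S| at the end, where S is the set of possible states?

Start in {q0}.
Read '1': q0→∅; now ∅.
The set is empty and remains empty for the remaining 3 symbols.
That set has 0 states.

0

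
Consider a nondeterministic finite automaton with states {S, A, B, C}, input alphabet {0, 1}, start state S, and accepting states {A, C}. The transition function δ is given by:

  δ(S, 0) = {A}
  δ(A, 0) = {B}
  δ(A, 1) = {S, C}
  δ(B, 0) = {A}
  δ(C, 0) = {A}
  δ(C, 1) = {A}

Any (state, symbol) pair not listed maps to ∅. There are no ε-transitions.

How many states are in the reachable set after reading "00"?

Start in {S}.
Read '0': S→{A}; now {A}.
Read '0': A→{B}; now {B}.
That set has 1 state.

1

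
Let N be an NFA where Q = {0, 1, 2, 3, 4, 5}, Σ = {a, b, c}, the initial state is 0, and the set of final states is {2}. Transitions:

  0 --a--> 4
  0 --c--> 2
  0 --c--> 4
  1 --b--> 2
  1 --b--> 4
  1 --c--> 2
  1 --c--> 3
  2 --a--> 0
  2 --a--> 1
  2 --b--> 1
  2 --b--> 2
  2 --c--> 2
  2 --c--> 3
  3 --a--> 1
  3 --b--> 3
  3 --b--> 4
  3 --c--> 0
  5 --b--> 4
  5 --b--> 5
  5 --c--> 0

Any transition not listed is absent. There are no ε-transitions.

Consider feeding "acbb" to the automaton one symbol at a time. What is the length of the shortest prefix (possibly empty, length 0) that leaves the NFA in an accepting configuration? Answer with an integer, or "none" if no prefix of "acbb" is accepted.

none

Start in {0}.
Read 'a': 0→{4}; now {4}.
Read 'c': 4→∅; now ∅.
The set is empty and remains empty for the remaining 2 symbols.
No reachable set along the way intersects F.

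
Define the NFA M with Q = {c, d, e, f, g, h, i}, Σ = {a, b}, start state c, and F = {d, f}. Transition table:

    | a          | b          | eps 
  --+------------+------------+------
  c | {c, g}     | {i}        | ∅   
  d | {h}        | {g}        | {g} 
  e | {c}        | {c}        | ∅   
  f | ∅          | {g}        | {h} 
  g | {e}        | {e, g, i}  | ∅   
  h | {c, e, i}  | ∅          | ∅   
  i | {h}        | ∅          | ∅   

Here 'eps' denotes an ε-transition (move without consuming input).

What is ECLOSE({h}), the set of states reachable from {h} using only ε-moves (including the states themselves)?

{h}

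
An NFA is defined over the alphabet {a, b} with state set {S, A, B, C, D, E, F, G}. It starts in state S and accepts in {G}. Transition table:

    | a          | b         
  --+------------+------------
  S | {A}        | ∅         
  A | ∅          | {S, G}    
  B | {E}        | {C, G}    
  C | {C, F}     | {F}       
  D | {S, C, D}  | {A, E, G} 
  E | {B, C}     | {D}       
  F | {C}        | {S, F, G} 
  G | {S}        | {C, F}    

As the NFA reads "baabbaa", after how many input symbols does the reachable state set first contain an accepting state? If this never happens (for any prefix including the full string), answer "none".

Start in {S}.
Read 'b': S→∅; now ∅.
The set is empty and remains empty for the remaining 6 symbols.
No reachable set along the way intersects F.

none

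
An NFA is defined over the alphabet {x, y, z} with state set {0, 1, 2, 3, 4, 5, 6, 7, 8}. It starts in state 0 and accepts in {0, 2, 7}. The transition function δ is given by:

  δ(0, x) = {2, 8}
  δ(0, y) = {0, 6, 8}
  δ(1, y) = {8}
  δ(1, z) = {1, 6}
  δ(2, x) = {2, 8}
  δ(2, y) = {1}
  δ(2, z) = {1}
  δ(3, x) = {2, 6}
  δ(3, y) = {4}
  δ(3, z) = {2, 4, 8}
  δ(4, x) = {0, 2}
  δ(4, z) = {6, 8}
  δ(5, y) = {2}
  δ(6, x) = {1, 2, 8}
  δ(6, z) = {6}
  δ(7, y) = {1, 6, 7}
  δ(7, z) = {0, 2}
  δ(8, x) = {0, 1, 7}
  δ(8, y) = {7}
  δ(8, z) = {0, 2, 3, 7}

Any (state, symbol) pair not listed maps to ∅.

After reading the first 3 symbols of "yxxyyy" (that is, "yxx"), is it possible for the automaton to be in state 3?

No

Start in {0}.
Read 'y': 0→{0, 6, 8}; now {0, 6, 8}.
Read 'x': 0→{2, 8}, 6→{1, 2, 8}, 8→{0, 1, 7}; now {0, 1, 2, 7, 8}.
Read 'x': 0→{2, 8}, 1→∅, 2→{2, 8}, 7→∅, 8→{0, 1, 7}; now {0, 1, 2, 7, 8}.
State 3 is not in {0, 1, 2, 7, 8}.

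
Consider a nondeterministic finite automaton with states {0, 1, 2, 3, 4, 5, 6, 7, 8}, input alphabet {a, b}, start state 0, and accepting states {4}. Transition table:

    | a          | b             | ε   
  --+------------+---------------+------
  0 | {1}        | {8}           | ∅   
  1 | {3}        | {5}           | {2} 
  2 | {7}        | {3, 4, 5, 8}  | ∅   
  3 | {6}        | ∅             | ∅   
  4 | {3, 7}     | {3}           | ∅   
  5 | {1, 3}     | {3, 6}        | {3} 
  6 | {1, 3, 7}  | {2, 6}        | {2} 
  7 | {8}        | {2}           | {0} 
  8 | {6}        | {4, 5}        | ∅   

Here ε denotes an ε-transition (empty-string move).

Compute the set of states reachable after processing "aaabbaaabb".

{2, 3, 4, 5, 6, 8}

Start in {0}.
Read 'a': 0→{1}; union {1}; ε-closure = {1, 2}.
Read 'a': 1→{3}, 2→{7}; union {3, 7}; ε-closure = {0, 3, 7}.
Read 'a': 0→{1}, 3→{6}, 7→{8}; union {1, 6, 8}; ε-closure = {1, 2, 6, 8}.
Read 'b': 1→{5}, 2→{3, 4, 5, 8}, 6→{2, 6}, 8→{4, 5}; now {2, 3, 4, 5, 6, 8}.
Read 'b': 2→{3, 4, 5, 8}, 3→∅, 4→{3}, 5→{3, 6}, 6→{2, 6}, 8→{4, 5}; now {2, 3, 4, 5, 6, 8}.
Read 'a': 2→{7}, 3→{6}, 4→{3, 7}, 5→{1, 3}, 6→{1, 3, 7}, 8→{6}; union {1, 3, 6, 7}; ε-closure = {0, 1, 2, 3, 6, 7}.
Read 'a': 0→{1}, 1→{3}, 2→{7}, 3→{6}, 6→{1, 3, 7}, 7→{8}; union {1, 3, 6, 7, 8}; ε-closure = {0, 1, 2, 3, 6, 7, 8}.
Read 'a': 0→{1}, 1→{3}, 2→{7}, 3→{6}, 6→{1, 3, 7}, 7→{8}, 8→{6}; union {1, 3, 6, 7, 8}; ε-closure = {0, 1, 2, 3, 6, 7, 8}.
Read 'b': 0→{8}, 1→{5}, 2→{3, 4, 5, 8}, 3→∅, 6→{2, 6}, 7→{2}, 8→{4, 5}; now {2, 3, 4, 5, 6, 8}.
Read 'b': 2→{3, 4, 5, 8}, 3→∅, 4→{3}, 5→{3, 6}, 6→{2, 6}, 8→{4, 5}; now {2, 3, 4, 5, 6, 8}.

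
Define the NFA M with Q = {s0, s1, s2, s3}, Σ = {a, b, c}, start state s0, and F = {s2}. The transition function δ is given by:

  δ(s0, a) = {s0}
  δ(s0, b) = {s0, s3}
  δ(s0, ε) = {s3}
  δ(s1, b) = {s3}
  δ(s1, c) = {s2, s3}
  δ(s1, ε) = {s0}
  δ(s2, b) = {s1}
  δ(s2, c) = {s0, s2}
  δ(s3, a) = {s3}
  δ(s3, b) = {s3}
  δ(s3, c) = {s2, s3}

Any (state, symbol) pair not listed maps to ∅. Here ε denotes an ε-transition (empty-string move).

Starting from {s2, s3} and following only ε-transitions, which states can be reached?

{s2, s3}

Begin with {s2, s3}.
No ε-moves leave this set, so the closure equals the set itself.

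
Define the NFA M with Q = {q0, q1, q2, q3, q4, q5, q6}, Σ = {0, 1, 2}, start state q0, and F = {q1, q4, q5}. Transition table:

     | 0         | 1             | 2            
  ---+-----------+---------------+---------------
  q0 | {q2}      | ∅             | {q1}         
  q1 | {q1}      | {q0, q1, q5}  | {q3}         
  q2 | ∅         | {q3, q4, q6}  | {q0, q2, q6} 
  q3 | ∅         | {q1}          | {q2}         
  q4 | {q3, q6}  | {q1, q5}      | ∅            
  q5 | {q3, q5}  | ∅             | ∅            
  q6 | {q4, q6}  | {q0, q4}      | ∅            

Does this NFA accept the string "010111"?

Yes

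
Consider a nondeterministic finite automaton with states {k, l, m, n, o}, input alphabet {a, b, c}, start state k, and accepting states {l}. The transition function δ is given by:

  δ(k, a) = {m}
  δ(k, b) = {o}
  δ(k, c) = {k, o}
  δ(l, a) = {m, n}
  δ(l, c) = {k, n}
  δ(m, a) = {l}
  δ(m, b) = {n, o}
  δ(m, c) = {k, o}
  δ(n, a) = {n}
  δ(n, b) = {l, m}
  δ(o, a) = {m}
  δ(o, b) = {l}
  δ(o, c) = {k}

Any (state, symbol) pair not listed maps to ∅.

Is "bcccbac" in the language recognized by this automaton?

No

Start in {k}.
Read 'b': {k} → {o}.
Read 'c': {o} → {k}.
Read 'c': {k} → {k, o}.
Read 'c': {k, o} → {k, o}.
Read 'b': {k, o} → {l, o}.
Read 'a': {l, o} → {m, n}.
Read 'c': {m, n} → {k, o}.
The final set {k, o} contains no accepting state.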